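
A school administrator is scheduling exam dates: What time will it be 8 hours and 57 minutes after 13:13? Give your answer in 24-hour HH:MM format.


Start time: 13:13
Adding: 8 hours 57 minutes
Minutes: 13 + 57 = 70
Minute overflow: 70 >= 60, so carry 1 hour, minutes = 10
Hours: 13 + 8 + 1 = 22
Result: 22:10

22:10


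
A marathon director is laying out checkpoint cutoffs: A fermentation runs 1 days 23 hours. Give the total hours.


Days: 1
Extra hours: 23
Hours per day: 24
Days to hours: 1 x 24 = 24
Total: 24 + 23 = 47

47


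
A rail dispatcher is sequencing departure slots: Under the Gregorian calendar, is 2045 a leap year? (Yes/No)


Year: 2045
Divisible by 4? 2045 / 4 = 511.25 -> No
Not divisible by 4, so NOT a leap year

No


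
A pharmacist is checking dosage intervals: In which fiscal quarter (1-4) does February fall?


Month: February (month 2)
Q1: January-March (months 1-3)
Q2: April-June (months 4-6)
Q3: July-September (months 7-9)
Q4: October-December (months 10-12)
Month 2 falls in Q1

1


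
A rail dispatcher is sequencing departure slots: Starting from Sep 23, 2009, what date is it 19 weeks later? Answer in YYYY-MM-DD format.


Start: 2009-09-23
Weeks to add: 19
Convert to days: 19 x 7 = 133 days
Add 133 days to 2009-09-23
Result: 2010-02-03

2010-02-03


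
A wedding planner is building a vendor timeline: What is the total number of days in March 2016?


Month: March
Year: 2016
March is a 31-day month
Total: 31 days

31


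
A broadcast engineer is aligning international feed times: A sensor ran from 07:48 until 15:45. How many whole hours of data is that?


Start: 07:48
End: 15:45
Hour difference: 15 - 7 = 8 hours
Minute difference: 45 - 48 = -3 minutes
Total minutes: 477
Complete hours: 477 / 60 = 7 (remainder 57)

7


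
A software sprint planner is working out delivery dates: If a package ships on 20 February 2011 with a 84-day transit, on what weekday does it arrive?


Start: 2011-02-20 (Sunday)
Step 1 - find target date: add 84 days
  2011-02-20 + 84 days = 2011-05-15
Step 2 - day of week:
  84 mod 7 = 0
  Sunday + 0 days -> Sunday
Result: Sunday (2011-05-15)

Sunday


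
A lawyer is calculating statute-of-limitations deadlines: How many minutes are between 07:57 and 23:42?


Start time: 07:57 = 477 minutes from midnight
End time: 23:42 = 1422 minutes from midnight
Difference: 1422 - 477 = 945 minutes
That is 15 hours and 45 minutes

945


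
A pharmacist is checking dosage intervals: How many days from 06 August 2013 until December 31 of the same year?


Start: August 06, 2013
End: December 31, 2013
Days left in August: 25
September: 30
October: 31
November: 30
December: 31
Sum of remaining months: 122
Total: 25 + 122 = 147

147


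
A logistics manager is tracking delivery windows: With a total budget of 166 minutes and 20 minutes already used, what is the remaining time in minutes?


Total budget: 166 minutes
Time used: 20 minutes
Remaining: 166 - 20 = 146 minutes
Percent used: 12.0%
Percent remaining: 88.0%

146


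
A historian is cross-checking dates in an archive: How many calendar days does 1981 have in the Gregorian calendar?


Year: 1981
Check leap year rules:
Divisible by 4? No
1981 is not a leap year
Days: 365

365


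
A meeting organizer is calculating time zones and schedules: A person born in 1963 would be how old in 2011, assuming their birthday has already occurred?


Birth year: 1963
Current year: 2011
Age = current year - birth year
Age = 2011 - 1963 = 48

48


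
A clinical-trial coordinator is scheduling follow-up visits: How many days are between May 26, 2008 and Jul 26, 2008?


Start date: 2008-05-26
End date: 2008-07-26
May 2008: +6 days
Jun 2008: +30 days
Jul 2008: +25 days
Total: 61 days

61


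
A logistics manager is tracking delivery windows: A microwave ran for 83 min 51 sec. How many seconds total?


Minutes: 83
Extra seconds: 51
Seconds per minute: 60
Minutes to seconds: 83 x 60 = 4980
Total: 4980 + 51 = 5031

5031


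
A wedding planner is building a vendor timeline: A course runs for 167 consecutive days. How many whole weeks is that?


Total days: 167
Days per week: 7
Division: 167 / 7 = 23 remainder 6
Complete weeks: 23
Remaining days: 6

23


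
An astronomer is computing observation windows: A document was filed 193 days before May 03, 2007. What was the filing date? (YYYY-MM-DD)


Start: 2007-05-03
Subtracting 193 days
Days already passed in May: 3
After going back through May: 190 more days to subtract
April 2007: 30 days, 160 remaining
March 2007: 31 days, 129 remaining
February 2007: 28 days, 101 remaining
January 2007: 31 days, 70 remaining
Result: 2006-10-22

2006-10-22


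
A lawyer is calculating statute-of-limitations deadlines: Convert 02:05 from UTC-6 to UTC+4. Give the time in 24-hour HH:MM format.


Local time: 02:05 at UTC-6 (offset -6h)
Target zone: UTC+4 (offset 4h)
Difference: 4 - (-6) = 10 hours
Calculation: 2 + (10) = 12
Result: 12:05

12:05


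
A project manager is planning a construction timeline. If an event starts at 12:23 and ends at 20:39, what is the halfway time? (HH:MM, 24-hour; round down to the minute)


Start time: 12:23 = 743 minutes from midnight
End time: 20:39 = 1239 minutes from midnight
Sum: 743 + 1239 = 1982
Midpoint: 1982 / 2 = 991 minutes
Convert: 991 / 60 = 16 hours, 31 minutes
Result: 16:31

16:31


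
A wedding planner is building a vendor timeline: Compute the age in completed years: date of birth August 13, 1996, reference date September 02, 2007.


Birth: 1996-08-13
Reference: 2007-09-02
Year difference: 2007 - 1996 = 11
Has birthday (08-13) occurred by 09-02? Yes
Age in full years: 11

11


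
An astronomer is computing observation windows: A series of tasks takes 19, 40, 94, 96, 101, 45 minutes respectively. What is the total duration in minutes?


Durations: 19, 40, 94, 96, 101, 45
Running sum: 19
+ 40 = 59
+ 94 = 153
+ 96 = 249
+ 101 = 350
+ 45 = 395
Total duration: 395 minutes
That is 6 hours and 35 minutes

395


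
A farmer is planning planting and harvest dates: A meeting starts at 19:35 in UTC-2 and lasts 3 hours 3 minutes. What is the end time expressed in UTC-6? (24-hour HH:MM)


Start: 19:35 in UTC-2
Step 1 - add duration:
  minutes: 35 + 3 = 38
  hours: 19 + 3 + 0 = 22
  end in UTC-2: 22:38
Step 2 - convert UTC-2 -> UTC-6:
  offset difference: -6 - (-2) = -4 hours
  22 + (-4) = 18 -> mod 24 = 18
Result: 18:38 in UTC-6

18:38


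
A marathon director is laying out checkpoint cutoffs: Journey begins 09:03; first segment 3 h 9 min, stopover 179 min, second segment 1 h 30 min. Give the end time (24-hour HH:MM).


Depart: 09:03
Leg 1: +189 min -> 12:12
Layover: +179 min -> 15:11
Leg 2: +90 min -> 16:41
Total travel: 458 minutes = 7h 38m
Arrival: 16:41

16:41


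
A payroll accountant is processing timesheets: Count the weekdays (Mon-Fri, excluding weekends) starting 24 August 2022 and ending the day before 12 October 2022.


Start: 2022-08-24 (Wednesday)
End (exclusive): 2022-10-12 (Wednesday)
Total calendar days: 49
Full weeks: 49 // 7 = 7 -> 35 weekdays
Remaining 0 days starting on Wednesday:
Total business days: 35 + 0 = 35

35


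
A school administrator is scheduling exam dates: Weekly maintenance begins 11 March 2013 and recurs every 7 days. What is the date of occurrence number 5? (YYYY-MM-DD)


First occurrence: 2013-03-11 (occurrence 1)
Each occurrence is 7 days after the previous.
Occurrence 5 is 4 weeks after the first.
4 weeks = 28 days
2013-03-11 + 28 days = 2013-04-08

2013-04-08


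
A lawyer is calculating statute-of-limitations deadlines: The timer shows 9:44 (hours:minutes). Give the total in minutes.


Hours: 9
Minutes: 44
Convert hours to minutes: 9 x 60 = 540
Add remaining minutes: 540 + 44 = 584

584


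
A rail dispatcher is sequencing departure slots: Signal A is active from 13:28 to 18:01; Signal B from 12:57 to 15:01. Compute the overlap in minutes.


Interval A: [808, 1081] minutes from midnight
Interval B: [777, 901] minutes from midnight
Overlap start = max(808, 777) = 808
Overlap end = min(1081, 901) = 901
Overlap = 901 - 808 = 93 minutes

93


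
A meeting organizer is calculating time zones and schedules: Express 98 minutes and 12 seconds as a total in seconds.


Minutes: 98
Seconds: 12
Convert minutes to seconds: 98 x 60 = 5880
Add remaining seconds: 5880 + 12 = 5892

5892


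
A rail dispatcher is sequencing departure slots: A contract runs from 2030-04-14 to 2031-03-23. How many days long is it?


Start date: 2030-04-14
End date: 2031-03-23
Apr 2030: +17 days
May 2030: +31 days
Jun 2030: +30 days
... (9 more months)
Total: 343 days

343


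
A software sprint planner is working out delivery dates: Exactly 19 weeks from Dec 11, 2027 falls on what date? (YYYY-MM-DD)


Start: 2027-12-11
Weeks to add: 19
Convert to days: 19 x 7 = 133 days
Add 133 days to 2027-12-11
Result: 2028-04-22

2028-04-22


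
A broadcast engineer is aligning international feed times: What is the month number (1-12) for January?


Calendar month order:
1. January <--
2. February
January is month number 1

1


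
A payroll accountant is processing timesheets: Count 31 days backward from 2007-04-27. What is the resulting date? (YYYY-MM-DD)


Start: 2007-04-27
Subtracting 31 days
Days already passed in April: 27
After going back through April: 4 more days to subtract
March 2007 has 31 days, need 4
Result: 2007-03-27

2007-03-27


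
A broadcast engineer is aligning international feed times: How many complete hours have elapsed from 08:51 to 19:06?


Start: 08:51
End: 19:06
Hour difference: 19 - 8 = 11 hours
Minute difference: 6 - 51 = -45 minutes
Total minutes: 615
Complete hours: 615 / 60 = 10 (remainder 15)

10


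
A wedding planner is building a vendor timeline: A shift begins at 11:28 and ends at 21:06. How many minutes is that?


Start time: 11:28 = 688 minutes from midnight
End time: 21:06 = 1266 minutes from midnight
Difference: 1266 - 688 = 578 minutes
That is 9 hours and 38 minutes

578


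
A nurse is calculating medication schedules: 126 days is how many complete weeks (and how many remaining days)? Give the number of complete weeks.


Total days: 126
Days per week: 7
Division: 126 / 7 = 18 remainder 0
Complete weeks: 18
Remaining days: 0

18


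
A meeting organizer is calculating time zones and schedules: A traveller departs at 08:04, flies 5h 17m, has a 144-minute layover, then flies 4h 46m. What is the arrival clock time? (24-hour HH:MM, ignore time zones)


Depart: 08:04
Leg 1: +317 min -> 13:21
Layover: +144 min -> 15:45
Leg 2: +286 min -> 20:31
Total travel: 747 minutes = 12h 27m
Arrival: 20:31

20:31


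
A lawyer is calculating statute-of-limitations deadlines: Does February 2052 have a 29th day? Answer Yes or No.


Year: 2052
Divisible by 4? 2052 / 4 = 513.0 -> Yes
Divisible by 100? 2052 / 100 = 20.52 -> No
Divisible by 4 but not 100, so it IS a leap year

Yes


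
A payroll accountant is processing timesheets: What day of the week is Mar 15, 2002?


Date: 2002-03-15
January 1, 2002 is a Tuesday
Day of year: 74
Offset from Jan 1: 73 days
73 mod 7 = 3
Result: Friday

Friday


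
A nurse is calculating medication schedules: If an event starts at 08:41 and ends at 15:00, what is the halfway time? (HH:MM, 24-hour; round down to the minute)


Start time: 08:41 = 521 minutes from midnight
End time: 15:00 = 900 minutes from midnight
Sum: 521 + 900 = 1421
Midpoint: 1421 / 2 = 710 minutes
Convert: 710 / 60 = 11 hours, 50 minutes
Result: 11:50

11:50


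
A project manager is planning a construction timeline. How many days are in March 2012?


Month: March
Year: 2012
March is a 31-day month
Total: 31 days

31


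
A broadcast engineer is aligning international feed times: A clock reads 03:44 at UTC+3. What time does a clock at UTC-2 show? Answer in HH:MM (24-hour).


Local time: 03:44 at UTC+3 (offset 3h)
Target zone: UTC-2 (offset -2h)
Difference: -2 - (3) = -5 hours
Calculation: 3 + (-5) = -2
Wraparound: (-2) mod 24 = 22
Result: 22:44

22:44


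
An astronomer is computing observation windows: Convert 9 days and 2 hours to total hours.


Days: 9
Extra hours: 2
Hours per day: 24
Days to hours: 9 x 24 = 216
Total: 216 + 2 = 218

218


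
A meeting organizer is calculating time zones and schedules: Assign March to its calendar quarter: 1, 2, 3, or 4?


Month: March (month 3)
Q1: January-March (months 1-3)
Q2: April-June (months 4-6)
Q3: July-September (months 7-9)
Q4: October-December (months 10-12)
Month 3 falls in Q1

1


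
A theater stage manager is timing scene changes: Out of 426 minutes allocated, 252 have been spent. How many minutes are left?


Total budget: 426 minutes
Time used: 252 minutes
Remaining: 426 - 252 = 174 minutes
Percent used: 59.2%
Percent remaining: 40.8%

174


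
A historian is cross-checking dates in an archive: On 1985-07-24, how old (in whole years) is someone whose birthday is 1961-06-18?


Birth: 1961-06-18
Reference: 1985-07-24
Year difference: 1985 - 1961 = 24
Has birthday (06-18) occurred by 07-24? Yes
Age in full years: 24

24


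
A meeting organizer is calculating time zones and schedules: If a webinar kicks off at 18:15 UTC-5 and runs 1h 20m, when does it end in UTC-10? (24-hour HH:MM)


Start: 18:15 in UTC-5
Step 1 - add duration:
  minutes: 15 + 20 = 35
  hours: 18 + 1 + 0 = 19
  end in UTC-5: 19:35
Step 2 - convert UTC-5 -> UTC-10:
  offset difference: -10 - (-5) = -5 hours
  19 + (-5) = 14 -> mod 24 = 14
Result: 14:35 in UTC-10

14:35


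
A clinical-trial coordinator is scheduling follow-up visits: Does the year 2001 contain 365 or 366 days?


Year: 2001
Check leap year rules:
Divisible by 4? No
2001 is not a leap year
Days: 365

365


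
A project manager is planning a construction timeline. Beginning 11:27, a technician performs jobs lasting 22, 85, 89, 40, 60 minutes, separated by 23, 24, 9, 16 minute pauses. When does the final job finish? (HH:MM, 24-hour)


Start: 11:27 = 687 min from midnight
  after task 1 (22 min): 11:49
  after break (23 min): 12:12
  after task 2 (85 min): 13:37
  after break (24 min): 14:01
  after task 3 (89 min): 15:30
  after break (9 min): 15:39
  after task 4 (40 min): 16:19
  after break (16 min): 16:35
  after task 5 (60 min): 17:35
Total elapsed: 368 minutes
End time: 17:35

17:35


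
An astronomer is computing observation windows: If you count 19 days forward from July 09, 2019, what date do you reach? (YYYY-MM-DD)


Start: 2019-07-09
Adding 19 days
Days remaining in July: 22
Result: 2019-07-28

2019-07-28


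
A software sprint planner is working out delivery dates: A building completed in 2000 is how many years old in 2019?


Birth year: 2000
Current year: 2019
Age = current year - birth year
Age = 2019 - 2000 = 19

19


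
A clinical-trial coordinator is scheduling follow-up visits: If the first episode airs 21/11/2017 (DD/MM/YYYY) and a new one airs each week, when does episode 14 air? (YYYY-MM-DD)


First occurrence: 2017-11-21 (occurrence 1)
Each occurrence is 7 days after the previous.
Occurrence 14 is 13 weeks after the first.
13 weeks = 91 days
2017-11-21 + 91 days = 2018-02-20

2018-02-20


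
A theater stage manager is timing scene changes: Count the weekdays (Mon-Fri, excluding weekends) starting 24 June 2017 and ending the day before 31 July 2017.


Start: 2017-06-24 (Saturday)
End (exclusive): 2017-07-31 (Monday)
Total calendar days: 37
Full weeks: 37 // 7 = 5 -> 25 weekdays
Remaining 2 days starting on Saturday:
  Sat(-), Sun(-) -> 0 weekdays
Total business days: 25 + 0 = 25

25


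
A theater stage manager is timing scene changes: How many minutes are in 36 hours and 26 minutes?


Hours: 36
Minutes: 26
Convert hours to minutes: 36 x 60 = 2160
Add remaining minutes: 2160 + 26 = 2186

2186


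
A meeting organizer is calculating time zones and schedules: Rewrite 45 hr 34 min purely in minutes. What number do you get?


Hours: 45
Extra minutes: 34
Minutes per hour: 60
Hours to minutes: 45 x 60 = 2700
Total: 2700 + 34 = 2734

2734


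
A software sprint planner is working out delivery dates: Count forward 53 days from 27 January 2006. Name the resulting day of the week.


Start: 2006-01-27 (Friday)
Step 1 - find target date: add 53 days
  2006-01-27 + 53 days = 2006-03-21
Step 2 - day of week:
  53 mod 7 = 4
  Friday + 4 days -> Tuesday
Result: Tuesday (2006-03-21)

Tuesday


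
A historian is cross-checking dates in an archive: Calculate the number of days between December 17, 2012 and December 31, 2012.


Start: December 17, 2012
End: December 31, 2012
Days left in December: 14
Total: 14 days

14


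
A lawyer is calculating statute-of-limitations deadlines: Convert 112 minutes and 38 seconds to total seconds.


Minutes: 112
Extra seconds: 38
Seconds per minute: 60
Minutes to seconds: 112 x 60 = 6720
Total: 6720 + 38 = 6758

6758


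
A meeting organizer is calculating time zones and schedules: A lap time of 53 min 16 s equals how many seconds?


Minutes: 53
Seconds: 16
Convert minutes to seconds: 53 x 60 = 3180
Add remaining seconds: 3180 + 16 = 3196

3196


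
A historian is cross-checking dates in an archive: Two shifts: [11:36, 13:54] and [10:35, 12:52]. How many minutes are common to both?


Interval A: [696, 834] minutes from midnight
Interval B: [635, 772] minutes from midnight
Overlap start = max(696, 635) = 696
Overlap end = min(834, 772) = 772
Overlap = 772 - 696 = 76 minutes

76


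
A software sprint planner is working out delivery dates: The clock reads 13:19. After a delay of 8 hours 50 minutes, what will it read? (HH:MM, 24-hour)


Start time: 13:19
Adding: 8 hours 50 minutes
Minutes: 19 + 50 = 69
Minute overflow: 69 >= 60, so carry 1 hour, minutes = 9
Hours: 13 + 8 + 1 = 22
Result: 22:09

22:09


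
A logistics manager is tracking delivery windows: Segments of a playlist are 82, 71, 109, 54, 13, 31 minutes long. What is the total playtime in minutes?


Durations: 82, 71, 109, 54, 13, 31
Running sum: 82
+ 71 = 153
+ 109 = 262
+ 54 = 316
+ 13 = 329
+ 31 = 360
Total duration: 360 minutes
That is 6 hours and 0 minutes

360


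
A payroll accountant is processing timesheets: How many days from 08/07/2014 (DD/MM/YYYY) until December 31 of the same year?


Start: July 08, 2014
End: December 31, 2014
Days left in July: 23
August: 31
September: 30
October: 31
November: 30
... plus remaining months
Sum of remaining months: 153
Total: 23 + 153 = 176

176


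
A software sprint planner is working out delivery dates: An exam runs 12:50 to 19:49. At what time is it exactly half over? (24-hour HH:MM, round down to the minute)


Start time: 12:50 = 770 minutes from midnight
End time: 19:49 = 1189 minutes from midnight
Sum: 770 + 1189 = 1959
Midpoint: 1959 / 2 = 979 minutes
Convert: 979 / 60 = 16 hours, 19 minutes
Result: 16:19

16:19


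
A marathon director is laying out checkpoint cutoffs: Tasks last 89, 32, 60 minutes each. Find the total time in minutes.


Durations: 89, 32, 60
Running sum: 89
+ 32 = 121
+ 60 = 181
Total duration: 181 minutes
That is 3 hours and 1 minutes

181


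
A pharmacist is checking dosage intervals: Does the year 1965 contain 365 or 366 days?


Year: 1965
Check leap year rules:
Divisible by 4? No
1965 is not a leap year
Days: 365

365


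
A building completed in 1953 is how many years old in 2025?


Birth year: 1953
Current year: 2025
Age = current year - birth year
Age = 2025 - 1953 = 72

72


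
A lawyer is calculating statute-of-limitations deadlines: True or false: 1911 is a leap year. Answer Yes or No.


Year: 1911
Divisible by 4? 1911 / 4 = 477.75 -> No
Not divisible by 4, so NOT a leap year

No


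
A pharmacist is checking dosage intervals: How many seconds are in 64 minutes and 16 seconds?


Minutes: 64
Seconds: 16
Convert minutes to seconds: 64 x 60 = 3840
Add remaining seconds: 3840 + 16 = 3856

3856


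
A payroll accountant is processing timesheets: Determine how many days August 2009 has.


Month: August
Year: 2009
August is a 31-day month
Total: 31 days

31


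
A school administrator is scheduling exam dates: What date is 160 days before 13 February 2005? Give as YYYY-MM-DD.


Start: 2005-02-13
Subtracting 160 days
Days already passed in February: 13
After going back through February: 147 more days to subtract
January 2005: 31 days, 116 remaining
December 2004: 31 days, 85 remaining
November 2004: 30 days, 55 remaining
October 2004: 31 days, 24 remaining
Result: 2004-09-06

2004-09-06


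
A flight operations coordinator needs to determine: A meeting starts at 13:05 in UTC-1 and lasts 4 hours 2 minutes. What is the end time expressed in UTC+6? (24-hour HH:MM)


Start: 13:05 in UTC-1
Step 1 - add duration:
  minutes: 5 + 2 = 7
  hours: 13 + 4 + 0 = 17
  end in UTC-1: 17:07
Step 2 - convert UTC-1 -> UTC+6:
  offset difference: 6 - (-1) = 7 hours
  17 + (7) = 24 -> mod 24 = 0
Result: 00:07 in UTC+6

00:07


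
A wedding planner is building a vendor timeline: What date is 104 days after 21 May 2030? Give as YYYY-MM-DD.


Start: 2030-05-21
Adding 104 days
Days remaining in May: 10
After May: 94 days still to add
June 2030: 30 days, 64 remaining
July 2030: 31 days, 33 remaining
August 2030: 31 days, 2 remaining
September 2030 has 30 days, need 2
Result: 2030-09-02

2030-09-02


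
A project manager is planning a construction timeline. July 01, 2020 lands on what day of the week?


Date: 2020-07-01
January 1, 2020 is a Wednesday
Day of year: 183
Offset from Jan 1: 182 days
182 mod 7 = 0
Result: Wednesday

Wednesday


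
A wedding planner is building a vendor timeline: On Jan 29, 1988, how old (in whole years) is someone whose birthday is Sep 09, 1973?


Birth: 1973-09-09
Reference: 1988-01-29
Year difference: 1988 - 1973 = 15
Has birthday (09-09) occurred by 01-29? No
Birthday not yet reached this year -> subtract 1
Age in full years: 14

14


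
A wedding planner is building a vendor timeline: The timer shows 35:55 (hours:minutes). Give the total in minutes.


Hours: 35
Minutes: 55
Convert hours to minutes: 35 x 60 = 2100
Add remaining minutes: 2100 + 55 = 2155

2155


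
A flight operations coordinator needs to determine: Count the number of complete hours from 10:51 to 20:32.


Start: 10:51
End: 20:32
Hour difference: 20 - 10 = 10 hours
Minute difference: 32 - 51 = -19 minutes
Total minutes: 581
Complete hours: 581 / 60 = 9 (remainder 41)

9


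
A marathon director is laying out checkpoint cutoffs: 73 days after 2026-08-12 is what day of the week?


Start: 2026-08-12 (Wednesday)
Step 1 - find target date: add 73 days
  2026-08-12 + 73 days = 2026-10-24
Step 2 - day of week:
  73 mod 7 = 3
  Wednesday + 3 days -> Saturday
Result: Saturday (2026-10-24)

Saturday


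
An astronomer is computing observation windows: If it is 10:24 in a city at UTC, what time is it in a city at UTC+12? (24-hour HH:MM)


Local time: 10:24 at UTC (offset 0h)
Target zone: UTC+12 (offset 12h)
Difference: 12 - (0) = 12 hours
Calculation: 10 + (12) = 22
Result: 22:24

22:24


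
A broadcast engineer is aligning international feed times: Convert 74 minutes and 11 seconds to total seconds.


Minutes: 74
Extra seconds: 11
Seconds per minute: 60
Minutes to seconds: 74 x 60 = 4440
Total: 4440 + 11 = 4451

4451


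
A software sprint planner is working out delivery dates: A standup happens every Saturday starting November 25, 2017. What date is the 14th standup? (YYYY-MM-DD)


First occurrence: 2017-11-25 (occurrence 1)
Each occurrence is 7 days after the previous.
Occurrence 14 is 13 weeks after the first.
13 weeks = 91 days
2017-11-25 + 91 days = 2018-02-24

2018-02-24


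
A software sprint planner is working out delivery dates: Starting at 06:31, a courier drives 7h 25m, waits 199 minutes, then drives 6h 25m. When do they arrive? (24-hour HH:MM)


Depart: 06:31
Leg 1: +445 min -> 13:56
Layover: +199 min -> 17:15
Leg 2: +385 min -> 23:40
Total travel: 1029 minutes = 17h 9m
Arrival: 23:40

23:40


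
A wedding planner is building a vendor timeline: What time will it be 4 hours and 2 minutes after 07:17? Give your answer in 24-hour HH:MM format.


Start time: 07:17
Adding: 4 hours 2 minutes
Minutes: 17 + 2 = 19
Hours: 7 + 4 + 0 = 11
Result: 11:19

11:19


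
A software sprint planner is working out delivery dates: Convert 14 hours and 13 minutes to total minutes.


Hours: 14
Extra minutes: 13
Minutes per hour: 60
Hours to minutes: 14 x 60 = 840
Total: 840 + 13 = 853

853


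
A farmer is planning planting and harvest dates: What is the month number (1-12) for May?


Calendar month order:
4. April
5. May <--
6. June
May is month number 5

5


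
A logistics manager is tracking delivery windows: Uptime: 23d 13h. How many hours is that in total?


Days: 23
Extra hours: 13
Hours per day: 24
Days to hours: 23 x 24 = 552
Total: 552 + 13 = 565

565


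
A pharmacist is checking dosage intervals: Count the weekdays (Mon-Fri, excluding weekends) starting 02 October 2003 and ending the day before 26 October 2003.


Start: 2003-10-02 (Thursday)
End (exclusive): 2003-10-26 (Sunday)
Total calendar days: 24
Full weeks: 24 // 7 = 3 -> 15 weekdays
Remaining 3 days starting on Thursday:
  Thu(w), Fri(w), Sat(-) -> 2 weekdays
Total business days: 15 + 2 = 17

17


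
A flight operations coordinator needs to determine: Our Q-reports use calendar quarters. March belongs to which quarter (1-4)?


Month: March (month 3)
Q1: January-March (months 1-3)
Q2: April-June (months 4-6)
Q3: July-September (months 7-9)
Q4: October-December (months 10-12)
Month 3 falls in Q1

1


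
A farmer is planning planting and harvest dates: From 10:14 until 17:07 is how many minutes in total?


Start time: 10:14 = 614 minutes from midnight
End time: 17:07 = 1027 minutes from midnight
Difference: 1027 - 614 = 413 minutes
That is 6 hours and 53 minutes

413


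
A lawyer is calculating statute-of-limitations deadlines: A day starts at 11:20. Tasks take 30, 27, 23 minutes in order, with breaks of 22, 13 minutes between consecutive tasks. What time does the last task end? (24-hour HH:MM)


Start: 11:20 = 680 min from midnight
  after task 1 (30 min): 11:50
  after break (22 min): 12:12
  after task 2 (27 min): 12:39
  after break (13 min): 12:52
  after task 3 (23 min): 13:15
Total elapsed: 115 minutes
End time: 13:15

13:15


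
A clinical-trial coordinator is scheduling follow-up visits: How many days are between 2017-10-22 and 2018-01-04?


Start date: 2017-10-22
End date: 2018-01-04
Oct 2017: +10 days
Nov 2017: +30 days
Dec 2017: +31 days
Jan 2018: +3 days
Total: 74 days

74


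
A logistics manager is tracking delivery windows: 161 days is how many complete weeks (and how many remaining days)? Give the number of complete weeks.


Total days: 161
Days per week: 7
Division: 161 / 7 = 23 remainder 0
Complete weeks: 23
Remaining days: 0

23


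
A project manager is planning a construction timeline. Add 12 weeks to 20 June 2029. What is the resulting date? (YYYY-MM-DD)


Start: 2029-06-20
Weeks to add: 12
Convert to days: 12 x 7 = 84 days
Add 84 days to 2029-06-20
Result: 2029-09-12

2029-09-12


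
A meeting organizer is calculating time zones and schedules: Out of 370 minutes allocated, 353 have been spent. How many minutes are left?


Total budget: 370 minutes
Time used: 353 minutes
Remaining: 370 - 353 = 17 minutes
Percent used: 95.4%
Percent remaining: 4.6%

17


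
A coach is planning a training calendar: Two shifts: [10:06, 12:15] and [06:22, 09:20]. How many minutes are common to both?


Interval A: [606, 735] minutes from midnight
Interval B: [382, 560] minutes from midnight
Overlap start = max(606, 382) = 606
Overlap end = min(735, 560) = 560
End <= start, so the intervals do not overlap: 0 minutes

0


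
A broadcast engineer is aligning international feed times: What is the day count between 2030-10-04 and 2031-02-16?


Start date: 2030-10-04
End date: 2031-02-16
Oct 2030: +28 days
Nov 2030: +30 days
Dec 2030: +31 days
Jan 2031: +31 days
Feb 2031: +15 days
Total: 135 days

135


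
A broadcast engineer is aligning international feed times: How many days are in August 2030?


Month: August
Year: 2030
August is a 31-day month
Total: 31 days

31


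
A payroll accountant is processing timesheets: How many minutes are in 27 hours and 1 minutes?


Hours: 27
Extra minutes: 1
Minutes per hour: 60
Hours to minutes: 27 x 60 = 1620
Total: 1620 + 1 = 1621

1621


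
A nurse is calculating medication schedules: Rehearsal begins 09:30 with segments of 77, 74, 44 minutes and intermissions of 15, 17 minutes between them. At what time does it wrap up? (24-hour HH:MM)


Start: 09:30 = 570 min from midnight
  after task 1 (77 min): 10:47
  after break (15 min): 11:02
  after task 2 (74 min): 12:16
  after break (17 min): 12:33
  after task 3 (44 min): 13:17
Total elapsed: 227 minutes
End time: 13:17

13:17


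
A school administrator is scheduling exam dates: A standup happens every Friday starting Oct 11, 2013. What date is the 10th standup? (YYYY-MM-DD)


First occurrence: 2013-10-11 (occurrence 1)
Each occurrence is 7 days after the previous.
Occurrence 10 is 9 weeks after the first.
9 weeks = 63 days
2013-10-11 + 63 days = 2013-12-13

2013-12-13


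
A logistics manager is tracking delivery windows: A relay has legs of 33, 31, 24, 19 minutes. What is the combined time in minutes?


Durations: 33, 31, 24, 19
Running sum: 33
+ 31 = 64
+ 24 = 88
+ 19 = 107
Total duration: 107 minutes
That is 1 hours and 47 minutes

107


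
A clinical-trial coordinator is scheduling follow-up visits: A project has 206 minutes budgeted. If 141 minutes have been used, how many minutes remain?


Total budget: 206 minutes
Time used: 141 minutes
Remaining: 206 - 141 = 65 minutes
Percent used: 68.4%
Percent remaining: 31.6%

65


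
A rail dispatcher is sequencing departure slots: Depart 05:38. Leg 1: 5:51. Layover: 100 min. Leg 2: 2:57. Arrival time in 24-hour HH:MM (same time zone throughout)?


Depart: 05:38
Leg 1: +351 min -> 11:29
Layover: +100 min -> 13:09
Leg 2: +177 min -> 16:06
Total travel: 628 minutes = 10h 28m
Arrival: 16:06

16:06


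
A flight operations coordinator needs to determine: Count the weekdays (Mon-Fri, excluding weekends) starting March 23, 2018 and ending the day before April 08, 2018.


Start: 2018-03-23 (Friday)
End (exclusive): 2018-04-08 (Sunday)
Total calendar days: 16
Full weeks: 16 // 7 = 2 -> 10 weekdays
Remaining 2 days starting on Friday:
  Fri(w), Sat(-) -> 1 weekdays
Total business days: 10 + 1 = 11

11


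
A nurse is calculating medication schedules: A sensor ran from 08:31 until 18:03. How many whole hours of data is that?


Start: 08:31
End: 18:03
Hour difference: 18 - 8 = 10 hours
Minute difference: 3 - 31 = -28 minutes
Total minutes: 572
Complete hours: 572 / 60 = 9 (remainder 32)

9


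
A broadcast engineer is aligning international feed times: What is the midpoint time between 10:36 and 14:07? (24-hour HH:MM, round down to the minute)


Start time: 10:36 = 636 minutes from midnight
End time: 14:07 = 847 minutes from midnight
Sum: 636 + 847 = 1483
Midpoint: 1483 / 2 = 741 minutes
Convert: 741 / 60 = 12 hours, 21 minutes
Result: 12:21

12:21


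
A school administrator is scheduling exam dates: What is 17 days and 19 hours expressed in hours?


Days: 17
Extra hours: 19
Hours per day: 24
Days to hours: 17 x 24 = 408
Total: 408 + 19 = 427

427


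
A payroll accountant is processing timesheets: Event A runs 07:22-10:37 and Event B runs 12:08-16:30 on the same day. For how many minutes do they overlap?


Interval A: [442, 637] minutes from midnight
Interval B: [728, 990] minutes from midnight
Overlap start = max(442, 728) = 728
Overlap end = min(637, 990) = 637
End <= start, so the intervals do not overlap: 0 minutes

0


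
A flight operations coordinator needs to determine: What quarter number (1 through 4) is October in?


Month: October (month 10)
Q1: January-March (months 1-3)
Q2: April-June (months 4-6)
Q3: July-September (months 7-9)
Q4: October-December (months 10-12)
Month 10 falls in Q4

4


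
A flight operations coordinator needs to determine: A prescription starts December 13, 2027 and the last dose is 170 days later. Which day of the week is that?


Start: 2027-12-13 (Monday)
Step 1 - find target date: add 170 days
  2027-12-13 + 170 days = 2028-05-31
Step 2 - day of week:
  170 mod 7 = 2
  Monday + 2 days -> Wednesday
Result: Wednesday (2028-05-31)

Wednesday


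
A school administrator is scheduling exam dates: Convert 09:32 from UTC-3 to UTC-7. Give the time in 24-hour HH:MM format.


Local time: 09:32 at UTC-3 (offset -3h)
Target zone: UTC-7 (offset -7h)
Difference: -7 - (-3) = -4 hours
Calculation: 9 + (-4) = 5
Result: 05:32

05:32


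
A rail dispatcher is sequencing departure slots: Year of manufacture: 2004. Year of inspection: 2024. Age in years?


Birth year: 2004
Current year: 2024
Age = current year - birth year
Age = 2024 - 2004 = 20

20


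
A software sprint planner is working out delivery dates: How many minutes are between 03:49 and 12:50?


Start time: 03:49 = 229 minutes from midnight
End time: 12:50 = 770 minutes from midnight
Difference: 770 - 229 = 541 minutes
That is 9 hours and 1 minutes

541


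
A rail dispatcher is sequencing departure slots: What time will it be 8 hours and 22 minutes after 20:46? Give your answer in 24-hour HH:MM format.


Start time: 20:46
Adding: 8 hours 22 minutes
Minutes: 46 + 22 = 68
Minute overflow: 68 >= 60, so carry 1 hour, minutes = 8
Hours: 20 + 8 + 1 = 29
Hour wraparound: 29 mod 24 = 5
Result: 05:08

05:08


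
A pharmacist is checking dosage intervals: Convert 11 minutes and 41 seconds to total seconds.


Minutes: 11
Extra seconds: 41
Seconds per minute: 60
Minutes to seconds: 11 x 60 = 660
Total: 660 + 41 = 701

701


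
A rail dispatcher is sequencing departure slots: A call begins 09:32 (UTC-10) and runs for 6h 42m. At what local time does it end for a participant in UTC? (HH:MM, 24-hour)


Start: 09:32 in UTC-10
Step 1 - add duration:
  minutes: 32 + 42 = 74 (carry 1h)
  hours: 9 + 6 + 1 = 16
  end in UTC-10: 16:14
Step 2 - convert UTC-10 -> UTC:
  offset difference: 0 - (-10) = 10 hours
  16 + (10) = 26 -> mod 24 = 2
Result: 02:14 in UTC

02:14


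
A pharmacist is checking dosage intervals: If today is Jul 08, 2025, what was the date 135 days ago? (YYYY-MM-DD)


Start: 2025-07-08
Subtracting 135 days
Days already passed in July: 8
After going back through July: 127 more days to subtract
June 2025: 30 days, 97 remaining
May 2025: 31 days, 66 remaining
April 2025: 30 days, 36 remaining
March 2025: 31 days, 5 remaining
Result: 2025-02-23

2025-02-23


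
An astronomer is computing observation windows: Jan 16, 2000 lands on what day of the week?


Date: 2000-01-16
January 1, 2000 is a Saturday
Day of year: 16
Offset from Jan 1: 15 days
15 mod 7 = 1
Result: Sunday

Sunday


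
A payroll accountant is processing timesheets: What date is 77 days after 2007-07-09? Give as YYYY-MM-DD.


Start: 2007-07-09
Adding 77 days
Days remaining in July: 22
After July: 55 days still to add
August 2007: 31 days, 24 remaining
September 2007 has 30 days, need 24
Result: 2007-09-24

2007-09-24


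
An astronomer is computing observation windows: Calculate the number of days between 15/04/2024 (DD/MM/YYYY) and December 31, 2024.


Start: April 15, 2024
End: December 31, 2024
Days left in April: 15
May: 31
June: 30
July: 31
August: 31
... plus remaining months
Sum of remaining months: 245
Total: 15 + 245 = 260

260


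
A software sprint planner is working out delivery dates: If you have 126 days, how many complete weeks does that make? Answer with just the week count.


Total days: 126
Days per week: 7
Division: 126 / 7 = 18 remainder 0
Complete weeks: 18
Remaining days: 0

18


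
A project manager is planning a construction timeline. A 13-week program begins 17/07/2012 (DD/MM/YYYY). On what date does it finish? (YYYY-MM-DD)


Start: 2012-07-17
Weeks to add: 13
Convert to days: 13 x 7 = 91 days
Add 91 days to 2012-07-17
Result: 2012-10-16

2012-10-16


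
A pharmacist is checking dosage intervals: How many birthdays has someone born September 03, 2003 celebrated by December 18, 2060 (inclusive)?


Birth: 2003-09-03
Reference: 2060-12-18
Year difference: 2060 - 2003 = 57
Has birthday (09-03) occurred by 12-18? Yes
Age in full years: 57

57


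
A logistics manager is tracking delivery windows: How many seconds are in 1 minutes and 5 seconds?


Minutes: 1
Seconds: 5
Convert minutes to seconds: 1 x 60 = 60
Add remaining seconds: 60 + 5 = 65

65


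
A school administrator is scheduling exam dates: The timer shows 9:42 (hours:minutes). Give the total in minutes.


Hours: 9
Minutes: 42
Convert hours to minutes: 9 x 60 = 540
Add remaining minutes: 540 + 42 = 582

582


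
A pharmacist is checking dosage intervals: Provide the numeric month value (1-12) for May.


Calendar month order:
4. April
5. May <--
6. June
May is month number 5

5


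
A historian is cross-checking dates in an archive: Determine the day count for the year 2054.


Year: 2054
Check leap year rules:
Divisible by 4? No
2054 is not a leap year
Days: 365

365


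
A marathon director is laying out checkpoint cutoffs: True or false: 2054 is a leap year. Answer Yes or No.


Year: 2054
Divisible by 4? 2054 / 4 = 513.5 -> No
Not divisible by 4, so NOT a leap year

No


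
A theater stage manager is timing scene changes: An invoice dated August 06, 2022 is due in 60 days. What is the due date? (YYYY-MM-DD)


Start: 2022-08-06
Adding 60 days
Days remaining in August: 25
After August: 35 days still to add
September 2022: 30 days, 5 remaining
October 2022 has 31 days, need 5
Result: 2022-10-05

2022-10-05


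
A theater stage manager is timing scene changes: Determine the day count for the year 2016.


Year: 2016
Check leap year rules:
Divisible by 4? Yes
Divisible by 100? No
2016 is a leap year
Days: 366

366


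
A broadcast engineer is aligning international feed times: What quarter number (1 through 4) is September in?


Month: September (month 9)
Q1: January-March (months 1-3)
Q2: April-June (months 4-6)
Q3: July-September (months 7-9)
Q4: October-December (months 10-12)
Month 9 falls in Q3

3


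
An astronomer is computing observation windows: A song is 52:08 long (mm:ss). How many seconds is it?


Minutes: 52
Extra seconds: 8
Seconds per minute: 60
Minutes to seconds: 52 x 60 = 3120
Total: 3120 + 8 = 3128

3128


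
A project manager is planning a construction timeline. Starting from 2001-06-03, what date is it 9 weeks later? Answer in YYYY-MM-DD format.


Start: 2001-06-03
Weeks to add: 9
Convert to days: 9 x 7 = 63 days
Add 63 days to 2001-06-03
Result: 2001-08-05

2001-08-05


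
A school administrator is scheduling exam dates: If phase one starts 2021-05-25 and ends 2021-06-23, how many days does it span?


Start date: 2021-05-25
End date: 2021-06-23
May 2021: +7 days
Jun 2021: +22 days
Total: 29 days

29


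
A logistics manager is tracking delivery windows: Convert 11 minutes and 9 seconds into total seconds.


Minutes: 11
Seconds: 9
Convert minutes to seconds: 11 x 60 = 660
Add remaining seconds: 660 + 9 = 669

669


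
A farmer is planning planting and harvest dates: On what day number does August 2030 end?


Month: August
Year: 2030
August is a 31-day month
Total: 31 days

31


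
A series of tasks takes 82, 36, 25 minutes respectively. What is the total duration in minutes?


Durations: 82, 36, 25
Running sum: 82
+ 36 = 118
+ 25 = 143
Total duration: 143 minutes
That is 2 hours and 23 minutes

143


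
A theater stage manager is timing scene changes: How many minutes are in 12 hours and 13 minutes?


Hours: 12
Minutes: 13
Convert hours to minutes: 12 x 60 = 720
Add remaining minutes: 720 + 13 = 733

733
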